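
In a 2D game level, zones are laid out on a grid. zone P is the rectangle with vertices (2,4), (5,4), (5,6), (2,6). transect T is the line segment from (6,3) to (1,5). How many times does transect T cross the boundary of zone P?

2

The segment meets the boundary at (2,4.6), (3.5,4).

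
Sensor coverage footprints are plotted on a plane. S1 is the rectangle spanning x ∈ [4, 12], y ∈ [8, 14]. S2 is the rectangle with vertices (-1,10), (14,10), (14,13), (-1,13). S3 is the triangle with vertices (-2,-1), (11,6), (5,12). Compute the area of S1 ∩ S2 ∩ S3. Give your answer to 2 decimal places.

The intersection is the polygon with vertices (4,10), (4,10.143), (5,12), (7,10).
By the shoelace formula its area is 3.07.

3.07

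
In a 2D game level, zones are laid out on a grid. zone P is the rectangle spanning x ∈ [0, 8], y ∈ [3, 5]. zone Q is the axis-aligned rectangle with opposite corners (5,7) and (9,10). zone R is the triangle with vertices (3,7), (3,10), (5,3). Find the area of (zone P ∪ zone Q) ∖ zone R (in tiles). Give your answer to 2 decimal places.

27.57

|zone P ∪ zone Q| = 28.
|(zone P ∪ zone Q) ∩ zone R| = 0.4286.
|(zone P ∪ zone Q) ∖ zone R| = 28 − 0.4286 = 27.57.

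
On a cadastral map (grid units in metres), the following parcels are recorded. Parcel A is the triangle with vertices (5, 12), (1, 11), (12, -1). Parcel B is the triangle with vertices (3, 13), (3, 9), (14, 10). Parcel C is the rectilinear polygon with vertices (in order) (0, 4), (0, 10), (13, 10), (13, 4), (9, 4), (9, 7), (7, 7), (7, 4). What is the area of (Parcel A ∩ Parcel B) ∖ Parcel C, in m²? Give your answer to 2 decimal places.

4.58

|Parcel A ∩ Parcel B| = 7.3567.
|(Parcel A ∩ Parcel B) ∩ Parcel C| = 2.7797.
|(Parcel A ∩ Parcel B) ∖ Parcel C| = 7.3567 − 2.7797 = 4.58.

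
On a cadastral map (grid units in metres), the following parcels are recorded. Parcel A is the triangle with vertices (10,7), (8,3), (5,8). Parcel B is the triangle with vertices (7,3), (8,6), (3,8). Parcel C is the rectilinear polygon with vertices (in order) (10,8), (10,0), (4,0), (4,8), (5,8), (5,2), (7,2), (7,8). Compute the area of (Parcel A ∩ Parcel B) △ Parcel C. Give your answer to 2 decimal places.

|Parcel A ∩ Parcel B| = 2.5883.
|(Parcel A ∩ Parcel B) ∩ Parcel C| = 1.4024.
|(Parcel A ∩ Parcel B) △ Parcel C| = 2.5883 + 36 − 2.8048 = 35.78.

35.78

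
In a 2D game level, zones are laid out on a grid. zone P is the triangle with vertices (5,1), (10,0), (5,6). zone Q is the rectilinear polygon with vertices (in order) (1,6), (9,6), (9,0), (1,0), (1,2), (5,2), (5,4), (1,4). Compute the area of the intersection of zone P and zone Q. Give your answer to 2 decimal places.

12.00

The intersection is the polygon with vertices (5,1), (5,2), (5,4), (5,6), (9,1.2), (9,0.2).
By the shoelace formula its area is 12.00.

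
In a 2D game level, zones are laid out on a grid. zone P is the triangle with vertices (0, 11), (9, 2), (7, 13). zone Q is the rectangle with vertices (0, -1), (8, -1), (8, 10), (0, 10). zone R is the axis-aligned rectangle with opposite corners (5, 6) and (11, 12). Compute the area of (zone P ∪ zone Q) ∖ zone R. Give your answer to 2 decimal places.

87.64

|zone P ∪ zone Q| = 104.5682.
|(zone P ∪ zone Q) ∩ zone R| = 16.9318.
|(zone P ∪ zone Q) ∖ zone R| = 104.5682 − 16.9318 = 87.64.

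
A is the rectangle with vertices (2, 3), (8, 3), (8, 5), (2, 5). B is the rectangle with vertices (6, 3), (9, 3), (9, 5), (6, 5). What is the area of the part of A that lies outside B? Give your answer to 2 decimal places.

8.00

|A∩B|: x∈[6,8], y∈[3,5] → 2·2 = 4.
|A| = 12.
|A ∖ B| = |A| − |A∩B| = 12 − 4 = 8.00.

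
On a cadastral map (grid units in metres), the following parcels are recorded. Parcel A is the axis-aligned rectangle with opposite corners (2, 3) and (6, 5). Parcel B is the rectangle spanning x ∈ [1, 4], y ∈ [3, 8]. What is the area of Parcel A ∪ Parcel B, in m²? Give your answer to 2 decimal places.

By inclusion–exclusion:
Individual areas: |Parcel A| = 8, |Parcel B| = 15.
|Parcel A∩Parcel B|: x∈[2,4], y∈[3,5] → 2·2 = 4.
|Parcel A ∪ Parcel B| = 23 − 4 = 19.00.

19.00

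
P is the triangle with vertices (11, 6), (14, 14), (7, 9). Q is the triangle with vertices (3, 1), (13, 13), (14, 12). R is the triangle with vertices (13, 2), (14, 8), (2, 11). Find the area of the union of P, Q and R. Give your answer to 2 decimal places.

By inclusion–exclusion:
Individual areas: |P| = 20.5, |Q| = 11, |R| = 37.5.
|P∩Q| = 6.7997.
|P∩R| = 8.0048.
|Q∩R| = 2.9473.
|P∩Q∩R| = 1.699.
|P ∪ Q ∪ R| = 69 − 17.7517 + 1.699 = 52.95.

52.95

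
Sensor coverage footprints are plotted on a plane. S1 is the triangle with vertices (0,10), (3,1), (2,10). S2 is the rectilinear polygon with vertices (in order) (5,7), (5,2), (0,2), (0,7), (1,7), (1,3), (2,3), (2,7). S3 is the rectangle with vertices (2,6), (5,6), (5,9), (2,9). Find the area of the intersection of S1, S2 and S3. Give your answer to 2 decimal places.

0.39

The intersection is the polygon with vertices (2,7), (2.333,7), (2.444,6), (2,6).
By the shoelace formula its area is 0.39.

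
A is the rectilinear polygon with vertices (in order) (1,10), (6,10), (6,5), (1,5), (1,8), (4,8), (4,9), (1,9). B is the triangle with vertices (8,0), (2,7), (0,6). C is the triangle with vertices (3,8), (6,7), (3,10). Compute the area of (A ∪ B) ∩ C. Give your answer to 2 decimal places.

|A ∪ B| = 28.5774.
|(A ∪ B) ∩ C| = 2.00.

2.00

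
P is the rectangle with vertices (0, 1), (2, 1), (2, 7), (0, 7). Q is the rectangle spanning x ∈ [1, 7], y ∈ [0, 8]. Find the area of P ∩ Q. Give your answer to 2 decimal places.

6.00

|P∩Q|: x∈[1,2], y∈[1,7] → 1·6 = 6.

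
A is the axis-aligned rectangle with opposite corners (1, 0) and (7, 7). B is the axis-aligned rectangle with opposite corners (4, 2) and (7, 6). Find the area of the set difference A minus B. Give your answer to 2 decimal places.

30.00

|A∩B|: x∈[4,7], y∈[2,6] → 3·4 = 12.
|A| = 42.
|A ∖ B| = |A| − |A∩B| = 42 − 12 = 30.00.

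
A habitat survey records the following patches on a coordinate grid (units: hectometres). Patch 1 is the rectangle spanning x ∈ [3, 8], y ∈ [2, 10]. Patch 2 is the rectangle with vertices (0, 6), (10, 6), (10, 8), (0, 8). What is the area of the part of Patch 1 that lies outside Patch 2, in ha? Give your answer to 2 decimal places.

|Patch 1∩Patch 2|: x∈[3,8], y∈[6,8] → 5·2 = 10.
|Patch 1| = 40.
|Patch 1 ∖ Patch 2| = |Patch 1| − |Patch 1∩Patch 2| = 40 − 10 = 30.00.

30.00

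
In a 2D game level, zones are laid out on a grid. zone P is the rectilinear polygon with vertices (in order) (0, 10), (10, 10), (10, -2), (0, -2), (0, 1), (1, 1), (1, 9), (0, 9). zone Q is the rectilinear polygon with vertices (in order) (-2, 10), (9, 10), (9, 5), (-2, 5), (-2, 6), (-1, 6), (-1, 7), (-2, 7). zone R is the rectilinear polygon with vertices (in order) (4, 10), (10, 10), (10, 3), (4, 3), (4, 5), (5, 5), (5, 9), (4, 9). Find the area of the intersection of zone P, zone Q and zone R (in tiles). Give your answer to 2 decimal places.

21.00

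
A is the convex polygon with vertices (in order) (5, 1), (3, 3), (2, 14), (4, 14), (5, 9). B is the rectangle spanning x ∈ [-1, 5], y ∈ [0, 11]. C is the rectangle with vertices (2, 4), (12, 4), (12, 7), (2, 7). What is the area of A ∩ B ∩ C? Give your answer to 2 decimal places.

The intersection is the polygon with vertices (2.636,7), (5,7), (5,4), (2.909,4).
By the shoelace formula its area is 6.68.

6.68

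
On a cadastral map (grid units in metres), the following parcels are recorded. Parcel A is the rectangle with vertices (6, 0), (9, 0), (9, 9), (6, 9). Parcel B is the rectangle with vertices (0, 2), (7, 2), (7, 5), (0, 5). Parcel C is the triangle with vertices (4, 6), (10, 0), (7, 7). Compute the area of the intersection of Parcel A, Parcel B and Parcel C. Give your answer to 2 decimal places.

The intersection is the polygon with vertices (7,5), (7,3), (6,4), (6,5).
By the shoelace formula its area is 1.50.

1.50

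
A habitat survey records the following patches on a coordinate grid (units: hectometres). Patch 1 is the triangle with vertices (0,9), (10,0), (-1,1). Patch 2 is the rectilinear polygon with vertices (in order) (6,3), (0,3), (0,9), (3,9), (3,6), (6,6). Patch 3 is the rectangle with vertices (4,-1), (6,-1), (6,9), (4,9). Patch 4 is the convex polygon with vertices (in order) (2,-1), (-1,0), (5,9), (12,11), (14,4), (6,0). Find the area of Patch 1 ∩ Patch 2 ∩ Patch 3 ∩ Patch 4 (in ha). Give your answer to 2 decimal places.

3.00

The intersection is the polygon with vertices (6,3), (4,3), (4,5.4), (6,3.6).
By the shoelace formula its area is 3.00.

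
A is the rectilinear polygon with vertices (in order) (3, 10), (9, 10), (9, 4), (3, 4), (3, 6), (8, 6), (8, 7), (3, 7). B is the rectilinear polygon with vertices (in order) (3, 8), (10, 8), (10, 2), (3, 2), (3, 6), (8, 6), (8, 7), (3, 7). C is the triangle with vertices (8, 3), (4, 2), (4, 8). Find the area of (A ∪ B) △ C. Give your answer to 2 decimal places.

|A ∪ B| = 49.
|(A ∪ B) ∩ C| = 10.8.
|(A ∪ B) △ C| = 49 + 12 − 21.6 = 39.40.

39.40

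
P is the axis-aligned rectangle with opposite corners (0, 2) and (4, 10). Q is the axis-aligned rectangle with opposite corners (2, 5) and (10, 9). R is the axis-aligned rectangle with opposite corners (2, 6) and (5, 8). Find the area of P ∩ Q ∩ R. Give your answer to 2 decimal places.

The intersection is the polygon with vertices (2,8), (4,8), (4,6), (2,6).
By the shoelace formula its area is 4.00.

4.00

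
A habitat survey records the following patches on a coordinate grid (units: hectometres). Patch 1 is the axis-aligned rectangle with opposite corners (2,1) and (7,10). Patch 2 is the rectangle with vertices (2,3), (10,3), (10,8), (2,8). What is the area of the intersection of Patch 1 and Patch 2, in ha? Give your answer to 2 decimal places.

25.00

|Patch 1∩Patch 2|: x∈[2,7], y∈[3,8] → 5·5 = 25.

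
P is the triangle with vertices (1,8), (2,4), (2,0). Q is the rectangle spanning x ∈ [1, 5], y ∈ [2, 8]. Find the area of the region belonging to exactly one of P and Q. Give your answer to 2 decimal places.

22.50

|P| = 2, |Q| = 24, |P∩Q| = 1.75.
|P △ Q| = |P| + |Q| − 2·|P∩Q| = 2 + 24 − 3.5 = 22.50.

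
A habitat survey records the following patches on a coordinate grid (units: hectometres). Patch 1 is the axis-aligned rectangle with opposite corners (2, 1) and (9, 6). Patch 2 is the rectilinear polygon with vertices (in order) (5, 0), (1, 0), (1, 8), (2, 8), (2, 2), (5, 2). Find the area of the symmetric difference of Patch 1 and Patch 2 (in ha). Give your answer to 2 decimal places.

|Patch 1| = 35, |Patch 2| = 14, |Patch 1∩Patch 2| = 3.
|Patch 1 △ Patch 2| = |Patch 1| + |Patch 2| − 2·|Patch 1∩Patch 2| = 35 + 14 − 6 = 43.00.

43.00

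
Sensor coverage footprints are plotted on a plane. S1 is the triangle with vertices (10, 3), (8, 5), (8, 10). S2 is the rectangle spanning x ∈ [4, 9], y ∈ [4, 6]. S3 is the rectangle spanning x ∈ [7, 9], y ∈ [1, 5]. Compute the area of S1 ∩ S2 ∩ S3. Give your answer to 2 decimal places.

The intersection is the polygon with vertices (9,4), (8,5), (9,5).
By the shoelace formula its area is 0.50.

0.50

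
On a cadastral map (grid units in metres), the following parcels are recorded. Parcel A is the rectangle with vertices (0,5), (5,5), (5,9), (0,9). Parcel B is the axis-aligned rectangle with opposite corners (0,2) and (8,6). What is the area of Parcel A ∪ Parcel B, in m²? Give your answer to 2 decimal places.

By inclusion–exclusion:
Individual areas: |Parcel A| = 20, |Parcel B| = 32.
|Parcel A∩Parcel B|: x∈[0,5], y∈[5,6] → 5·1 = 5.
|Parcel A ∪ Parcel B| = 52 − 5 = 47.00.

47.00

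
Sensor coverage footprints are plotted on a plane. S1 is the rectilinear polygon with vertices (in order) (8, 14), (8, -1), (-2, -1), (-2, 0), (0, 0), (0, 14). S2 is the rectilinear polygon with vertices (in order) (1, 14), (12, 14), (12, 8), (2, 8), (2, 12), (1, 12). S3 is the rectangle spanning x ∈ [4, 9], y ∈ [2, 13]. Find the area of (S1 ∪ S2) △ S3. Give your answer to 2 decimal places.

|S1 ∪ S2| = 146.
|(S1 ∪ S2) ∩ S3| = 49.
|(S1 ∪ S2) △ S3| = 146 + 55 − 98 = 103.00.

103.00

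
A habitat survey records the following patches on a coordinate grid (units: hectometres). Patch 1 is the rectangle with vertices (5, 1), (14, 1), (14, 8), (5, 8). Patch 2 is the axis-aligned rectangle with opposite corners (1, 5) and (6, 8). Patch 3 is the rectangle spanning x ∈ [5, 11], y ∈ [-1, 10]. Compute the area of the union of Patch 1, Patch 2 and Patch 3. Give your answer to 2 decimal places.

By inclusion–exclusion:
Individual areas: |Patch 1| = 63, |Patch 2| = 15, |Patch 3| = 66.
|Patch 1∩Patch 2|: x∈[5,6], y∈[5,8] → 1·3 = 3.
|Patch 1∩Patch 3|: x∈[5,11], y∈[1,8] → 6·7 = 42.
|Patch 2∩Patch 3|: x∈[5,6], y∈[5,8] → 1·3 = 3.
|Patch 1∩Patch 2∩Patch 3| = 3.
|Patch 1 ∪ Patch 2 ∪ Patch 3| = 144 − 48 + 3 = 99.00.

99.00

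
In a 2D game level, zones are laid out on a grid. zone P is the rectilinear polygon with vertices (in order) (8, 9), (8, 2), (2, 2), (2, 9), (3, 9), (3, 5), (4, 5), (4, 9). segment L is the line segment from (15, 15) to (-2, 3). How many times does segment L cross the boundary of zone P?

4

The segment meets the boundary at (2,5.824), (3,6.529), (4,7.235), (6.5,9).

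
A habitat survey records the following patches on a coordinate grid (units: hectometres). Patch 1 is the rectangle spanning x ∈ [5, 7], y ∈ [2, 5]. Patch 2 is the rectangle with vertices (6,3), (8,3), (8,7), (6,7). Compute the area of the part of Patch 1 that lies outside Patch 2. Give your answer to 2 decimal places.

4.00

|Patch 1∩Patch 2|: x∈[6,7], y∈[3,5] → 1·2 = 2.
|Patch 1| = 6.
|Patch 1 ∖ Patch 2| = |Patch 1| − |Patch 1∩Patch 2| = 6 − 2 = 4.00.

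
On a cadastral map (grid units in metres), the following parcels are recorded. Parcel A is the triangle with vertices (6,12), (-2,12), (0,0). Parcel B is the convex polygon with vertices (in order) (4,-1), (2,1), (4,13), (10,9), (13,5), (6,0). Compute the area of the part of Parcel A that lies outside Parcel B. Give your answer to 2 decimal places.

41.02

|Parcel A| = 48, |Parcel A∩Parcel B| = 6.9792.
|Parcel A ∖ Parcel B| = |Parcel A| − |Parcel A∩Parcel B| = 48 − 6.9792 = 41.02.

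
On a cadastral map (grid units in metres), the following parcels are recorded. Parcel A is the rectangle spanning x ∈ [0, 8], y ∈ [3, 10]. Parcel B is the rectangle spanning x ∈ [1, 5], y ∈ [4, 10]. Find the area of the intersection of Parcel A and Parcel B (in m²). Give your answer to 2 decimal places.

24.00

|Parcel A∩Parcel B|: x∈[1,5], y∈[4,10] → 4·6 = 24.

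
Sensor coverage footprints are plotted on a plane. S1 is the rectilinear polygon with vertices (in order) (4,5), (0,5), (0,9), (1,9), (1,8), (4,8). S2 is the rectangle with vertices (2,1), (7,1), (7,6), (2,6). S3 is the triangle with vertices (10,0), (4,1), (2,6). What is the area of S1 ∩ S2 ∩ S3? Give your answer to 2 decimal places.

0.47

The intersection is the polygon with vertices (2.4,5), (2,6), (3.333,5).
By the shoelace formula its area is 0.47.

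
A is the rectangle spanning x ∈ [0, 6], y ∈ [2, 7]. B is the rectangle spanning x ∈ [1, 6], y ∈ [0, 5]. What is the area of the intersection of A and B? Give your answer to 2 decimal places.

|A∩B|: x∈[1,6], y∈[2,5] → 5·3 = 15.

15.00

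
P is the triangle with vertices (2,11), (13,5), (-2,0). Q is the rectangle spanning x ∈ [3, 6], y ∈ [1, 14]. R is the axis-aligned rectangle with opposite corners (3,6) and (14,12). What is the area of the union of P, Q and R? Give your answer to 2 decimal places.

129.81

By inclusion–exclusion:
Individual areas: |P| = 72.5, |Q| = 39, |R| = 66.
|P∩Q| = 22.4091.
|P∩R| = 18.1894.
|Q∩R|: x∈[3,6], y∈[6,12] → 3·6 = 18.
|P∩Q∩R| = 10.9091.
|P ∪ Q ∪ R| = 177.5 − 58.5985 + 10.9091 = 129.81.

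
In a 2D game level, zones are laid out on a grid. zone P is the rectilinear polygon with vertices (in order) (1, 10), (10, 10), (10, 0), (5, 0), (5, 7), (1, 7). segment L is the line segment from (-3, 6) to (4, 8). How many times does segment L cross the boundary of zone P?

1

The segment meets the boundary at (1,7.143).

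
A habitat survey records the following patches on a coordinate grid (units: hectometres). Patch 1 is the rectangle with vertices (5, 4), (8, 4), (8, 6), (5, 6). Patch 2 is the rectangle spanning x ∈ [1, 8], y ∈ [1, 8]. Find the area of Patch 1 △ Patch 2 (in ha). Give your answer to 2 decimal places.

|Patch 1∩Patch 2|: x∈[5,8], y∈[4,6] → 3·2 = 6.
|Patch 1 △ Patch 2| = |Patch 1| + |Patch 2| − 2·|Patch 1∩Patch 2| = 6 + 49 − 12 = 43.00.

43.00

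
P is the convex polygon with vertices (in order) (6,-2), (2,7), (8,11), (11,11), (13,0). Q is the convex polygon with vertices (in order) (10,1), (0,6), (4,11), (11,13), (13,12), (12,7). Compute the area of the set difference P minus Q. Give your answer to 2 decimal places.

32.76

|P| = 95, |P∩Q| = 62.2395.
|P ∖ Q| = |P| − |P∩Q| = 95 − 62.2395 = 32.76.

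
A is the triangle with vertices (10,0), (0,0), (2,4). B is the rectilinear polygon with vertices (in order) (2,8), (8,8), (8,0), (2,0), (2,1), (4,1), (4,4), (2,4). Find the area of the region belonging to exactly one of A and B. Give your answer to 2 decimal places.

|A| = 20, |B| = 42, |A∩B| = 10.
|A △ B| = |A| + |B| − 2·|A∩B| = 20 + 42 − 20 = 42.00.

42.00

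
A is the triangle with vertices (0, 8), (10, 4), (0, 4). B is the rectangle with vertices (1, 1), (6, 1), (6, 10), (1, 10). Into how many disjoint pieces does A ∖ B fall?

A ∖ B splits into 2 disjoint pieces (area 3.8, area 3.2).

2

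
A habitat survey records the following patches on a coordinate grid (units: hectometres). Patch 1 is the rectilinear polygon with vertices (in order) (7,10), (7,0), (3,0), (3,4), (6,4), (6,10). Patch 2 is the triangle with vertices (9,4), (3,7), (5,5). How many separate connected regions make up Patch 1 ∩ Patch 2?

1

Patch 1 ∩ Patch 2 is a single connected region.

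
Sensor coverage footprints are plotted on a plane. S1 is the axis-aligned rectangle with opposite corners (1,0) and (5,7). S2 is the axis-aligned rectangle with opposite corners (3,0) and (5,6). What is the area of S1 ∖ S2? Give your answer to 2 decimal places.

|S1∩S2|: x∈[3,5], y∈[0,6] → 2·6 = 12.
|S1| = 28.
|S1 ∖ S2| = |S1| − |S1∩S2| = 28 − 12 = 16.00.

16.00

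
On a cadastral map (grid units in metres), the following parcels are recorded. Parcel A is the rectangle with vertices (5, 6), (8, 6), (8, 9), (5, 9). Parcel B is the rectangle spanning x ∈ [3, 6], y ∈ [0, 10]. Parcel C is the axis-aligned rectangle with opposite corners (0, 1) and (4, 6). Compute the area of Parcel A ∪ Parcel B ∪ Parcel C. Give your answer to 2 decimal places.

By inclusion–exclusion:
Individual areas: |Parcel A| = 9, |Parcel B| = 30, |Parcel C| = 20.
|Parcel A∩Parcel B|: x∈[5,6], y∈[6,9] → 1·3 = 3.
|Parcel A∩Parcel C| = 0 (no overlap).
|Parcel B∩Parcel C|: x∈[3,4], y∈[1,6] → 1·5 = 5.
|Parcel A∩Parcel B∩Parcel C| = 0.
|Parcel A ∪ Parcel B ∪ Parcel C| = 59 − 8 + 0 = 51.00.

51.00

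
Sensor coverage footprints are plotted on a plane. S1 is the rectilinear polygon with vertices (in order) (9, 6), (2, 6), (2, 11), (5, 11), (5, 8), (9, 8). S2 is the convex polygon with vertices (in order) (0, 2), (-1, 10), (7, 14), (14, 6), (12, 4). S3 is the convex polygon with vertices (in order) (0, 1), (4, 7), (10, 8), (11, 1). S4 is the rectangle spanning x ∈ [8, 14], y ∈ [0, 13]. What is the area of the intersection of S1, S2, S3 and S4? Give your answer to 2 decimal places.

The intersection is the polygon with vertices (8,6), (8,7.667), (9,7.833), (9,6).
By the shoelace formula its area is 1.75.

1.75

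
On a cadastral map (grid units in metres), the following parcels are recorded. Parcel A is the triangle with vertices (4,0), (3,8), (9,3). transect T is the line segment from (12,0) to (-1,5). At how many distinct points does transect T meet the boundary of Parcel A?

2

The segment meets the boundary at (3.596,3.232), (7.125,1.875).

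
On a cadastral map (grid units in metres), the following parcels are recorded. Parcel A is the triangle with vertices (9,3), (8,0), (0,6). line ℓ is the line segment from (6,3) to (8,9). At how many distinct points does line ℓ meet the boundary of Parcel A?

The segment meets the boundary at (6.3,3.9).

1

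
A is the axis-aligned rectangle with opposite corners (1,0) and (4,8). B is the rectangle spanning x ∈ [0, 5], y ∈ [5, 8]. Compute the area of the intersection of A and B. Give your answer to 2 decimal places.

|A∩B|: x∈[1,4], y∈[5,8] → 3·3 = 9.

9.00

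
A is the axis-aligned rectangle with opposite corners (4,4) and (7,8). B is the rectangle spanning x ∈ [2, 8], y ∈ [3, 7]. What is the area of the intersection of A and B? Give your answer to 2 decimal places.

9.00

|A∩B|: x∈[4,7], y∈[4,7] → 3·3 = 9.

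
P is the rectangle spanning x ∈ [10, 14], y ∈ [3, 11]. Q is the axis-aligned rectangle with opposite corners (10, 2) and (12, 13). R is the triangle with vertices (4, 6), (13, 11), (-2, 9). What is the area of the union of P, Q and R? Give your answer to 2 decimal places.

By inclusion–exclusion:
Individual areas: |P| = 32, |Q| = 22, |R| = 28.5.
|P∩Q|: x∈[10,12], y∈[3,11] → 2·8 = 16.
|P∩R| = 1.9.
|Q∩R| = 1.6889.
|P∩Q∩R| = 1.6889.
|P ∪ Q ∪ R| = 82.5 − 19.5889 + 1.6889 = 64.60.

64.60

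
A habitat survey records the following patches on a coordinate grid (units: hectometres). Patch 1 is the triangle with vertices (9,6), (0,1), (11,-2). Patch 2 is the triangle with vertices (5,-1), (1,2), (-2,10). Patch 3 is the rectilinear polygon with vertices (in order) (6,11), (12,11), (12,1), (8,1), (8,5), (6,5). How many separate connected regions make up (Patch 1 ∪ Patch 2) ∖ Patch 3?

(Patch 1 ∪ Patch 2) ∖ Patch 3 is a single connected region.

1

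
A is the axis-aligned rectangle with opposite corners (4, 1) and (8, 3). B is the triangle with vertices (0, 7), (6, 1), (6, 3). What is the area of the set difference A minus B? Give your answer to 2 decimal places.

6.00

|A| = 8, |A∩B| = 2.
|A ∖ B| = |A| − |A∩B| = 8 − 2 = 6.00.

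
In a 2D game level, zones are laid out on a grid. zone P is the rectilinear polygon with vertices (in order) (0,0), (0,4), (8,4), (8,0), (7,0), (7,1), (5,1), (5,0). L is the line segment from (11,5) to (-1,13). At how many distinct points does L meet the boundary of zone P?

The segment lies entirely outside zone P and never meets its boundary.

0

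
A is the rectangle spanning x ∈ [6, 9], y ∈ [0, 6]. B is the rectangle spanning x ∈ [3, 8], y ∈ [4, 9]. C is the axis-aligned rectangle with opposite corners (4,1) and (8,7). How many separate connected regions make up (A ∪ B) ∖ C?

(A ∪ B) ∖ C splits into 2 disjoint pieces (area 8, area 13).

2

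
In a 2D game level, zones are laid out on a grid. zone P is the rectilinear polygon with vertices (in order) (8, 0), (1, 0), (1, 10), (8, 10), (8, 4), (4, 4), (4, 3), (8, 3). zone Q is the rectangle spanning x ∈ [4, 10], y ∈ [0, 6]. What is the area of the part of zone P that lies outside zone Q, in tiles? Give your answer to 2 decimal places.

|zone P| = 66, |zone P∩zone Q| = 20.
|zone P ∖ zone Q| = |zone P| − |zone P∩zone Q| = 66 − 20 = 46.00.

46.00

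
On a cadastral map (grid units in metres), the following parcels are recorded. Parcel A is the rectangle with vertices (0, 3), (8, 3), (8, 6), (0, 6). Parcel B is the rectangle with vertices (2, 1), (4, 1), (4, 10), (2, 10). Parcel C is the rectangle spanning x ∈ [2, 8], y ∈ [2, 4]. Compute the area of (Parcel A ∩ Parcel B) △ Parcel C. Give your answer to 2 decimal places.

14.00

|Parcel A ∩ Parcel B| = 6.
|(Parcel A ∩ Parcel B) ∩ Parcel C| = 2.
|(Parcel A ∩ Parcel B) △ Parcel C| = 6 + 12 − 4 = 14.00.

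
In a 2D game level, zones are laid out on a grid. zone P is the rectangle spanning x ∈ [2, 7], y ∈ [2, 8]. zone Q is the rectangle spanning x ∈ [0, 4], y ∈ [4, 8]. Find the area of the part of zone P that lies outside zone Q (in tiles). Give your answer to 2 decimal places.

22.00

|zone P∩zone Q|: x∈[2,4], y∈[4,8] → 2·4 = 8.
|zone P| = 30.
|zone P ∖ zone Q| = |zone P| − |zone P∩zone Q| = 30 − 8 = 22.00.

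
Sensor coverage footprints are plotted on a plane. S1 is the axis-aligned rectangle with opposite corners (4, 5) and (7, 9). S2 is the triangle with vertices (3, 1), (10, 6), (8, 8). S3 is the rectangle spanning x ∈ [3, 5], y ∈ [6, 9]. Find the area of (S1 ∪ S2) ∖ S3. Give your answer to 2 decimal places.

20.09

|S1 ∪ S2| = 23.0857.
|(S1 ∪ S2) ∩ S3| = 3.
|(S1 ∪ S2) ∖ S3| = 23.0857 − 3 = 20.09.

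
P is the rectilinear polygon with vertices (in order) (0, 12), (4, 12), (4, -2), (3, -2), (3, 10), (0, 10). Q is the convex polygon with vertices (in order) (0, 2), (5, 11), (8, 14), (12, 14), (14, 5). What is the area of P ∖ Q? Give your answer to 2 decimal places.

14.45

|P| = 20, |P∩Q| = 5.55.
|P ∖ Q| = |P| − |P∩Q| = 20 − 5.55 = 14.45.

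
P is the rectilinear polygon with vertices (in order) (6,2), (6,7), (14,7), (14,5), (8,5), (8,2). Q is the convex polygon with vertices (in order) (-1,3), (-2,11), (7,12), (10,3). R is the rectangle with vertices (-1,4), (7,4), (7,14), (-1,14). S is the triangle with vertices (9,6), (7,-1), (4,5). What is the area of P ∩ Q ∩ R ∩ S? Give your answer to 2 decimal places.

The intersection is the polygon with vertices (7,4), (6,4), (6,5.4), (7,5.6).
By the shoelace formula its area is 1.50.

1.50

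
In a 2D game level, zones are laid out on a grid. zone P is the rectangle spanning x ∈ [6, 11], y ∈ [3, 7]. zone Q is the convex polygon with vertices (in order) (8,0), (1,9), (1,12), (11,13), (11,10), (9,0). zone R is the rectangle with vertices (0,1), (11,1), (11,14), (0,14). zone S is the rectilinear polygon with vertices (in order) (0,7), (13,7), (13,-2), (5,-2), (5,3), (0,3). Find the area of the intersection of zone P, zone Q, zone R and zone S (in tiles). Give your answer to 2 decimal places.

16.00

The intersection is the polygon with vertices (10.4,7), (9.6,3), (6,3), (6,7).
By the shoelace formula its area is 16.00.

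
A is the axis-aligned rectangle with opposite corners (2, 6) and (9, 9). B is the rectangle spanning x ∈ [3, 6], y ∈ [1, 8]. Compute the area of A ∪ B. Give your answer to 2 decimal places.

By inclusion–exclusion:
Individual areas: |A| = 21, |B| = 21.
|A∩B|: x∈[3,6], y∈[6,8] → 3·2 = 6.
|A ∪ B| = 42 − 6 = 36.00.

36.00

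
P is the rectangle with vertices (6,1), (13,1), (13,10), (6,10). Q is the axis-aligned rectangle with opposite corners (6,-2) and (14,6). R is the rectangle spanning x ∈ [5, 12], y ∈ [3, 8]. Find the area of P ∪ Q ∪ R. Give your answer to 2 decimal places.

97.00

By inclusion–exclusion:
Individual areas: |P| = 63, |Q| = 64, |R| = 35.
|P∩Q|: x∈[6,13], y∈[1,6] → 7·5 = 35.
|P∩R|: x∈[6,12], y∈[3,8] → 6·5 = 30.
|Q∩R|: x∈[6,12], y∈[3,6] → 6·3 = 18.
|P∩Q∩R| = 18.
|P ∪ Q ∪ R| = 162 − 83 + 18 = 97.00.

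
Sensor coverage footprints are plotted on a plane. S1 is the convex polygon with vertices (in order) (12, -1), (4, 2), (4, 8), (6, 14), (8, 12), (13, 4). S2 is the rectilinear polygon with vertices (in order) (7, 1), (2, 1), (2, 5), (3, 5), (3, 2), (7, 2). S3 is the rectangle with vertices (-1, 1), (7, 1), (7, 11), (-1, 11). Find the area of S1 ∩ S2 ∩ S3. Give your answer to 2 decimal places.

The intersection is the polygon with vertices (7,2), (7,1), (6.667,1), (4,2).
By the shoelace formula its area is 1.67.

1.67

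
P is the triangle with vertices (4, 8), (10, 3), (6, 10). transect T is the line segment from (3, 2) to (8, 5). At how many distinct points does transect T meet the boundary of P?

The segment meets the boundary at (7.767,4.86).

1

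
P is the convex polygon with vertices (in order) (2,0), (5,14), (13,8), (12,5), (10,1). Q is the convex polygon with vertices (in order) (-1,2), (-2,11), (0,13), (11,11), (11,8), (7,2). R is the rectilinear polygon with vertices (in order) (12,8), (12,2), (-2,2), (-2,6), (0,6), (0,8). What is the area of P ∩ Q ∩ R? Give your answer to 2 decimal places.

35.57

The intersection is the polygon with vertices (7,2), (2.429,2), (3.714,8), (11,8).
By the shoelace formula its area is 35.57.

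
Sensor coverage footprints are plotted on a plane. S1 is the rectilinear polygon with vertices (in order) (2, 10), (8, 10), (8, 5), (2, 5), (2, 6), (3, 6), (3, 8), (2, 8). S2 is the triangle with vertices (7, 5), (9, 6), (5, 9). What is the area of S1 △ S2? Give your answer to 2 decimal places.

|S1| = 28, |S2| = 5, |S1∩S2| = 4.375.
|S1 △ S2| = |S1| + |S2| − 2·|S1∩S2| = 28 + 5 − 8.75 = 24.25.

24.25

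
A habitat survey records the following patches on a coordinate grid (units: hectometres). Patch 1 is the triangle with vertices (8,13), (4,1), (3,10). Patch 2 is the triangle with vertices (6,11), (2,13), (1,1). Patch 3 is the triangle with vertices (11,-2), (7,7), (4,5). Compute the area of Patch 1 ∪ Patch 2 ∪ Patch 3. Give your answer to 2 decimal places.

By inclusion–exclusion:
Individual areas: |Patch 1| = 24, |Patch 2| = 25, |Patch 3| = 17.5.
|Patch 1∩Patch 2| = 7.2727.
|Patch 1∩Patch 3| = 1.4286.
|Patch 2∩Patch 3| = 0.
|Patch 1∩Patch 2∩Patch 3| = 0.
|Patch 1 ∪ Patch 2 ∪ Patch 3| = 66.5 − 8.7013 + 0 = 57.80.

57.80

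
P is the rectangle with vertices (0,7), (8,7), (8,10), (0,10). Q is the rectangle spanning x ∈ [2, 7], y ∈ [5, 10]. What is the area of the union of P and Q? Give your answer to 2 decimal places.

By inclusion–exclusion:
Individual areas: |P| = 24, |Q| = 25.
|P∩Q|: x∈[2,7], y∈[7,10] → 5·3 = 15.
|P ∪ Q| = 49 − 15 = 34.00.

34.00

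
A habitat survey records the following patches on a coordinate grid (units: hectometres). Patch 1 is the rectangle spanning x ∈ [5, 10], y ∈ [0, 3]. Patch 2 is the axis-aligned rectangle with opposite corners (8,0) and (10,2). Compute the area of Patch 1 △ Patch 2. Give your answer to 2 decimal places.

11.00

|Patch 1∩Patch 2|: x∈[8,10], y∈[0,2] → 2·2 = 4.
|Patch 1 △ Patch 2| = |Patch 1| + |Patch 2| − 2·|Patch 1∩Patch 2| = 15 + 4 − 8 = 11.00.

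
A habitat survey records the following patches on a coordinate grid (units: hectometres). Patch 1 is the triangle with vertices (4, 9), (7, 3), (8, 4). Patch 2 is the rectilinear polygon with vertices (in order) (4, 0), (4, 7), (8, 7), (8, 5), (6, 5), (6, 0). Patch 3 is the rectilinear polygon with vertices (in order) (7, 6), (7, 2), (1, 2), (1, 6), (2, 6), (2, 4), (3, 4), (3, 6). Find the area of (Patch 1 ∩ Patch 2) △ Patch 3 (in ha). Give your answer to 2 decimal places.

|Patch 1 ∩ Patch 2| = 1.8.
|(Patch 1 ∩ Patch 2) ∩ Patch 3| = 1.025.
|(Patch 1 ∩ Patch 2) △ Patch 3| = 1.8 + 22 − 2.05 = 21.75.

21.75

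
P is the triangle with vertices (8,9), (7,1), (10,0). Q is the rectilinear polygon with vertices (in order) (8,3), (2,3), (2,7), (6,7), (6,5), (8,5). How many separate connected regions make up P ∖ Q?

1

P ∖ Q is a single connected region.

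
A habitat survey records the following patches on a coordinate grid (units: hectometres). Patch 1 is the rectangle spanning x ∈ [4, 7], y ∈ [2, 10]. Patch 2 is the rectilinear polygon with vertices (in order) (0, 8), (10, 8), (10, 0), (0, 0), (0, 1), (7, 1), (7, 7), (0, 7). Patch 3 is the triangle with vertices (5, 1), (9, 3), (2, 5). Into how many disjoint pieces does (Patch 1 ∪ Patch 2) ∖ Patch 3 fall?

2

(Patch 1 ∪ Patch 2) ∖ Patch 3 splits into 2 disjoint pieces (area 51.4286, area 0.0417).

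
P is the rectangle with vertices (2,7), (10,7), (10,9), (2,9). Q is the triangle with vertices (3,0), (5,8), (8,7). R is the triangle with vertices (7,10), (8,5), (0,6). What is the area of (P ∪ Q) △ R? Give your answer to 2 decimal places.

21.81

|P ∪ Q| = 27.375.
|(P ∪ Q) ∩ R| = 12.5309.
|(P ∪ Q) △ R| = 27.375 + 19.5 − 25.0618 = 21.81.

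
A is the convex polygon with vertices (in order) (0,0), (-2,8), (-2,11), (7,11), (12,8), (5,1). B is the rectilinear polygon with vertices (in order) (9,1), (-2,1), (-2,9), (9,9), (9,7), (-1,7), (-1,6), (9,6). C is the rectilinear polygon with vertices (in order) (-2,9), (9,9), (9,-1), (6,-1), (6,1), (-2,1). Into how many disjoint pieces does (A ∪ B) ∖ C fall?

2

(A ∪ B) ∖ C splits into 2 disjoint pieces (area 28, area 2.625).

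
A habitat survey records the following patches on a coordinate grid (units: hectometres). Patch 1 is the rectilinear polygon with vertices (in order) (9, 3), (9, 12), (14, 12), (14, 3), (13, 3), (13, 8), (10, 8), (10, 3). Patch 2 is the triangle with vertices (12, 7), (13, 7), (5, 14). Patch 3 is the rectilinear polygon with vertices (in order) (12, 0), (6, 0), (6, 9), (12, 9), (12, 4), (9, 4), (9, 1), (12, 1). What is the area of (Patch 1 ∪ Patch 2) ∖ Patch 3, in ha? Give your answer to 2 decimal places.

24.44

|Patch 1 ∪ Patch 2| = 31.9286.
|(Patch 1 ∪ Patch 2) ∩ Patch 3| = 7.4911.
|(Patch 1 ∪ Patch 2) ∖ Patch 3| = 31.9286 − 7.4911 = 24.44.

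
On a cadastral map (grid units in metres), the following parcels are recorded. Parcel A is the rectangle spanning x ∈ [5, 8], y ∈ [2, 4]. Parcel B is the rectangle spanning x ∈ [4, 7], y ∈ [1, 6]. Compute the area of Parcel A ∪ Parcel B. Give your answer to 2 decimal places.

17.00

By inclusion–exclusion:
Individual areas: |Parcel A| = 6, |Parcel B| = 15.
|Parcel A∩Parcel B|: x∈[5,7], y∈[2,4] → 2·2 = 4.
|Parcel A ∪ Parcel B| = 21 − 4 = 17.00.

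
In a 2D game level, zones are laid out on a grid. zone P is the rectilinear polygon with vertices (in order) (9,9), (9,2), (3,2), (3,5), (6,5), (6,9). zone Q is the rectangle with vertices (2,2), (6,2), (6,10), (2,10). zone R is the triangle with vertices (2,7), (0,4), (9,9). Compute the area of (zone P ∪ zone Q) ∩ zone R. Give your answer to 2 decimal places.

6.61

The region (zone P ∪ zone Q) ∩ zone R is the polygon with vertices (2,7), (9,9), (2,5.111).
By the shoelace formula its area is 6.61.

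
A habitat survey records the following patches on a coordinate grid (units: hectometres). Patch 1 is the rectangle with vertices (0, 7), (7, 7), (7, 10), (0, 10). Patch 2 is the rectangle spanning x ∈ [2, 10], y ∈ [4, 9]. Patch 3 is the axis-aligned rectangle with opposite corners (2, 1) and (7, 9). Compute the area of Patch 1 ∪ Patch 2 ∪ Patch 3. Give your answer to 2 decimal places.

By inclusion–exclusion:
Individual areas: |Patch 1| = 21, |Patch 2| = 40, |Patch 3| = 40.
|Patch 1∩Patch 2|: x∈[2,7], y∈[7,9] → 5·2 = 10.
|Patch 1∩Patch 3|: x∈[2,7], y∈[7,9] → 5·2 = 10.
|Patch 2∩Patch 3|: x∈[2,7], y∈[4,9] → 5·5 = 25.
|Patch 1∩Patch 2∩Patch 3| = 10.
|Patch 1 ∪ Patch 2 ∪ Patch 3| = 101 − 45 + 10 = 66.00.

66.00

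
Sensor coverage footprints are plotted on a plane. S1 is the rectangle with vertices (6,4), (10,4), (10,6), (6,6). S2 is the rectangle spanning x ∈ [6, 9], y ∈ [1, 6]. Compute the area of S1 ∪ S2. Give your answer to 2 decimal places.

By inclusion–exclusion:
Individual areas: |S1| = 8, |S2| = 15.
|S1∩S2|: x∈[6,9], y∈[4,6] → 3·2 = 6.
|S1 ∪ S2| = 23 − 6 = 17.00.

17.00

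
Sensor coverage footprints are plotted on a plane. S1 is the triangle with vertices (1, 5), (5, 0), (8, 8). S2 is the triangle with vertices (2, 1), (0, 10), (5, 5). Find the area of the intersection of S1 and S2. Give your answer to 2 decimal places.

7.55

The intersection is the polygon with vertices (1.154,4.808), (1.101,5.043), (3.8,6.2), (5,5), (3.064,2.419).
By the shoelace formula its area is 7.55.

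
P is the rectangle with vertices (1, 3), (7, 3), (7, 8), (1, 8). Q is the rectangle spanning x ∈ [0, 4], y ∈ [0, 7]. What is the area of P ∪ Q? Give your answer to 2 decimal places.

46.00

By inclusion–exclusion:
Individual areas: |P| = 30, |Q| = 28.
|P∩Q|: x∈[1,4], y∈[3,7] → 3·4 = 12.
|P ∪ Q| = 58 − 12 = 46.00.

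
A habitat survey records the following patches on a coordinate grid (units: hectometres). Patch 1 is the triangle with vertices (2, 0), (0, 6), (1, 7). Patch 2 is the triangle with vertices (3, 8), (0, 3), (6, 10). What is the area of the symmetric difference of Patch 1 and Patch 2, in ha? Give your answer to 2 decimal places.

|Patch 1| = 4, |Patch 2| = 4.5, |Patch 1∩Patch 2| = 0.3117.
|Patch 1 △ Patch 2| = |Patch 1| + |Patch 2| − 2·|Patch 1∩Patch 2| = 4 + 4.5 − 0.6234 = 7.88.

7.88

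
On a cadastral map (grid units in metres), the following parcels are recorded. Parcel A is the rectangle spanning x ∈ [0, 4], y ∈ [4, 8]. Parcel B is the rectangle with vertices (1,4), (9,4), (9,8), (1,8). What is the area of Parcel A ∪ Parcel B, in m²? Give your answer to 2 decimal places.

36.00

By inclusion–exclusion:
Individual areas: |Parcel A| = 16, |Parcel B| = 32.
|Parcel A∩Parcel B|: x∈[1,4], y∈[4,8] → 3·4 = 12.
|Parcel A ∪ Parcel B| = 48 − 12 = 36.00.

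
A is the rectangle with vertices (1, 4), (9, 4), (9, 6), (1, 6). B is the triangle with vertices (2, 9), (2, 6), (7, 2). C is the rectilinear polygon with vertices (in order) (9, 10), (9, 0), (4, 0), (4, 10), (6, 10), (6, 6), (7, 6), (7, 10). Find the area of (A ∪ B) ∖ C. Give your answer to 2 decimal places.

|A ∪ B| = 20.2857.
|(A ∪ B) ∩ C| = 11.0857.
|(A ∪ B) ∖ C| = 20.2857 − 11.0857 = 9.20.

9.20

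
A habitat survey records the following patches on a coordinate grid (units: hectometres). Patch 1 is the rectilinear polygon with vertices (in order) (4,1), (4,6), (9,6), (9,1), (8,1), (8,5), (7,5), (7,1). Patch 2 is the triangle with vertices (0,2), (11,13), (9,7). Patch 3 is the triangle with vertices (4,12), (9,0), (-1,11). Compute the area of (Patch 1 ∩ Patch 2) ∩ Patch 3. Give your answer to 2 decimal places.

2.24

The region (Patch 1 ∩ Patch 2) ∩ Patch 3 is the polygon with vertices (6.5,6), (6.632,5.684), (4.772,4.651), (4,5.5), (4,6).
By the shoelace formula its area is 2.24.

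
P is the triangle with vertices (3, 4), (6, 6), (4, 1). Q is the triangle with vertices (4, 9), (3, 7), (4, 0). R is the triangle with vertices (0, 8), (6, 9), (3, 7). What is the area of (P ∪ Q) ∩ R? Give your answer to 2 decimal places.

The region (P ∪ Q) ∩ R is the polygon with vertices (3.818,8.636), (4,8.667), (4,7.667), (3,7).
By the shoelace formula its area is 0.64.

0.64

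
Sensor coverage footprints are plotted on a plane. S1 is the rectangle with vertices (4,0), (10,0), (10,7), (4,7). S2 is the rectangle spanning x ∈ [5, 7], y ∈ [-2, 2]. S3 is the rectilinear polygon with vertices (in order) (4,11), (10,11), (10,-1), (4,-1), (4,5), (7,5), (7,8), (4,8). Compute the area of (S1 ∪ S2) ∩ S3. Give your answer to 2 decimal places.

38.00

|S1 ∪ S2| = 46.
|(S1 ∪ S2) ∩ S3| = 38.00.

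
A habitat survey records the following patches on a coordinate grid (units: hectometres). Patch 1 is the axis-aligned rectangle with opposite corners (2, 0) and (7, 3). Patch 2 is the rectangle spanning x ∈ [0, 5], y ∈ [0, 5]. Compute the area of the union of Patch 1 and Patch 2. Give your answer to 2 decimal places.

31.00

By inclusion–exclusion:
Individual areas: |Patch 1| = 15, |Patch 2| = 25.
|Patch 1∩Patch 2|: x∈[2,5], y∈[0,3] → 3·3 = 9.
|Patch 1 ∪ Patch 2| = 40 − 9 = 31.00.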